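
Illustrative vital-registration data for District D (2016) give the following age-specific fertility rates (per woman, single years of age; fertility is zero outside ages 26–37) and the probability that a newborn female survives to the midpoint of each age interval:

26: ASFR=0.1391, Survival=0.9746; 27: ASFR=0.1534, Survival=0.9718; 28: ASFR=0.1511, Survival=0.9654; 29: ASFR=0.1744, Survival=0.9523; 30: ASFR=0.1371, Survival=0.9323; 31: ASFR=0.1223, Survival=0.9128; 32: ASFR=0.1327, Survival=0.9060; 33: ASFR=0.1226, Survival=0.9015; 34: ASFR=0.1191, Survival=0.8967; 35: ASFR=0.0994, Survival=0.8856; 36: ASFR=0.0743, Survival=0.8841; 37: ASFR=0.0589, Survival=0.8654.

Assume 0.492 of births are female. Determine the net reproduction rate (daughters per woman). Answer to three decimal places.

0.678

Proportion female at birth = 0.492.
Weighting each age-specific rate by interval width and survival:
  26: 1 × 0.1391 × 0.9746 = 0.13557
  27: 1 × 0.1534 × 0.9718 = 0.14907
  28: 1 × 0.1511 × 0.9654 = 0.14587
  29: 1 × 0.1744 × 0.9523 = 0.16608
  30: 1 × 0.1371 × 0.9323 = 0.12782
  31: 1 × 0.1223 × 0.9128 = 0.11164
  32: 1 × 0.1327 × 0.9060 = 0.12023
  33: 1 × 0.1226 × 0.9015 = 0.11052
  34: 1 × 0.1191 × 0.8967 = 0.10680
  35: 1 × 0.0994 × 0.8856 = 0.08803
  36: 1 × 0.0743 × 0.8841 = 0.06569
  37: 1 × 0.0589 × 0.8654 = 0.05097
Sum = 1.37829
NRR = 0.492 × 1.37829 = 0.67812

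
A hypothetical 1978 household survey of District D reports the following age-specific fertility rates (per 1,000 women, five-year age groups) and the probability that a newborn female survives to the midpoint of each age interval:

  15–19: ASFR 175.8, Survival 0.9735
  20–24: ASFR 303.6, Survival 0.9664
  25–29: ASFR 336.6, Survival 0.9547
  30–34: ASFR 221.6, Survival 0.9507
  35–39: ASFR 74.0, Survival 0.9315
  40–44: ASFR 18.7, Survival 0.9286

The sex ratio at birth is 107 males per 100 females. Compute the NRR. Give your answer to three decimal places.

2.616

Proportion female at birth = 100 / (100 + 107) = 0.48309.
Per-age-group product (5 × ASFR × survival probability):
  15–19: 5 × 175.8/1000 × 0.9735 = 0.85571
  20–24: 5 × 303.6/1000 × 0.9664 = 1.46700
  25–29: 5 × 336.6/1000 × 0.9547 = 1.60676
  30–34: 5 × 221.6/1000 × 0.9507 = 1.05338
  35–39: 5 × 74.0/1000 × 0.9315 = 0.34466
  40–44: 5 × 18.7/1000 × 0.9286 = 0.08682
Sum = 5.41433
NRR = 0.48309 × 5.41433 = 2.61561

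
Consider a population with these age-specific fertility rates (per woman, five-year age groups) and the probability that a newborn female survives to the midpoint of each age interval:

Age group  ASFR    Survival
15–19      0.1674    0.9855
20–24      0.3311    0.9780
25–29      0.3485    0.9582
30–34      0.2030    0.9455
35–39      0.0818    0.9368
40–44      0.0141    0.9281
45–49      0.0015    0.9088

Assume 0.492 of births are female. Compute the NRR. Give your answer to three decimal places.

Proportion female at birth = 0.492.
Per-age-group product (5 × ASFR × survival probability):
  15–19: 5 × 0.1674 × 0.9855 = 0.82486
  20–24: 5 × 0.3311 × 0.9780 = 1.61908
  25–29: 5 × 0.3485 × 0.9582 = 1.66966
  30–34: 5 × 0.2030 × 0.9455 = 0.95968
  35–39: 5 × 0.0818 × 0.9368 = 0.38315
  40–44: 5 × 0.0141 × 0.9281 = 0.06543
  45–49: 5 × 0.0015 × 0.9088 = 0.00682
Sum = 5.52868
NRR = 0.492 × 5.52868 = 2.72011

2.720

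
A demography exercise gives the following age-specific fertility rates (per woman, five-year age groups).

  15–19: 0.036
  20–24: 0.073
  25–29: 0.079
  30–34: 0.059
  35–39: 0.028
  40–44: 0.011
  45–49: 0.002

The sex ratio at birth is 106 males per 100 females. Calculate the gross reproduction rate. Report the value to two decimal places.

Proportion female at birth = 100 / (100 + 106) = 0.48544.
Sum of ASFRs = 0.036 + 0.073 + 0.079 + 0.059 + 0.028 + 0.011 + 0.002 = 0.288
TFR = 5 × 0.288 = 1.44
GRR = 0.48544 × 1.44 = 0.69903

0.70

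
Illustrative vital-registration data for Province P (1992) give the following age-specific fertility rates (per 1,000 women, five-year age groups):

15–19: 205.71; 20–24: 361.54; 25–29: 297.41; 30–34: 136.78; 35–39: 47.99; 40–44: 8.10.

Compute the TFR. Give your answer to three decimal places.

Sum of ASFRs = 205.71 + 361.54 + 297.41 + 136.78 + 47.99 + 8.10 = 1057.53
TFR = 5 × 1057.53 / 1000 = 5.28765

5.288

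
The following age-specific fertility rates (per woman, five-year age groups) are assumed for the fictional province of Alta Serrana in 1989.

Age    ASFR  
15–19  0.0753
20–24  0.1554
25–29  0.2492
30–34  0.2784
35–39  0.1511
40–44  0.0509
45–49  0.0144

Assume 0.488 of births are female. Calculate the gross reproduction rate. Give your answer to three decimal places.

2.378

Proportion female at birth = 0.488.
Sum of ASFRs = 0.0753 + 0.1554 + 0.2492 + 0.2784 + 0.1511 + 0.0509 + 0.0144 = 0.9747
TFR = 5 × 0.9747 = 4.8735
GRR = 0.488 × 4.8735 = 2.37827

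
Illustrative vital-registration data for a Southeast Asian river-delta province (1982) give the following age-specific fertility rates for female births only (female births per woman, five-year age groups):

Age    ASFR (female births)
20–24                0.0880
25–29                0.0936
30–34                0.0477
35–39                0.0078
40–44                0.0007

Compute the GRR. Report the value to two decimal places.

Sum of female ASFRs = 0.0880 + 0.0936 + 0.0477 + 0.0078 + 0.0007 = 0.2378
GRR = 5 × 0.2378 = 1.189

1.19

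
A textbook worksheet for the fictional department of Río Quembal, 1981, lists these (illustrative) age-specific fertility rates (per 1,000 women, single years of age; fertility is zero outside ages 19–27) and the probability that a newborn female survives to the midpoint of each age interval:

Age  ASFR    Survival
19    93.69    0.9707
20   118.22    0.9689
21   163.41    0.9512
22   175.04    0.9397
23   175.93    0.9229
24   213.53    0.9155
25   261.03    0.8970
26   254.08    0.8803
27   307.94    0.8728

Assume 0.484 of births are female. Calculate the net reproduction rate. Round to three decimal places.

0.779

Proportion female at birth = 0.484.
Per-age-group product (1 × ASFR × survival probability):
  19: 1 × 93.69/1000 × 0.9707 = 0.09094
  20: 1 × 118.22/1000 × 0.9689 = 0.11454
  21: 1 × 163.41/1000 × 0.9512 = 0.15544
  22: 1 × 175.04/1000 × 0.9397 = 0.16449
  23: 1 × 175.93/1000 × 0.9229 = 0.16237
  24: 1 × 213.53/1000 × 0.9155 = 0.19549
  25: 1 × 261.03/1000 × 0.8970 = 0.23414
  26: 1 × 254.08/1000 × 0.8803 = 0.22367
  27: 1 × 307.94/1000 × 0.8728 = 0.26877
Sum = 1.60985
NRR = 0.484 × 1.60985 = 0.77917
With NRR below 1 the population is below replacement fertility.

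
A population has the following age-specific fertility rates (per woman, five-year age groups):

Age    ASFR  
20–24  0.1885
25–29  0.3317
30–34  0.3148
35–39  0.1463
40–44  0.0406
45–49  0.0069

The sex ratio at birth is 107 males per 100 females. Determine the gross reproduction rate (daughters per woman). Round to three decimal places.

Proportion female at birth = 100 / (100 + 107) = 0.48309.
Sum of ASFRs = 0.1885 + 0.3317 + 0.3148 + 0.1463 + 0.0406 + 0.0069 = 1.0288
TFR = 5 × 1.0288 = 5.144
GRR = 0.48309 × 5.144 = 2.48501

2.485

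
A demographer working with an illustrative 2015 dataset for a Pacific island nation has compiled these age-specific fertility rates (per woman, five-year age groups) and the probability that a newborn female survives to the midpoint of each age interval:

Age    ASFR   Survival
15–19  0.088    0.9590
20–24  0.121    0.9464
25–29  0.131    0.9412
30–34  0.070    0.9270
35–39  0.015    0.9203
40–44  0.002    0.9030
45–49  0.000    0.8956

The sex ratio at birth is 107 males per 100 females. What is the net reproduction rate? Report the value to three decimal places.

Proportion female at birth = 100 / (100 + 107) = 0.48309.
Each age group contributes 5 × ASFR × survival:
  15–19: 5 × 0.088 × 0.9590 = 0.42196
  20–24: 5 × 0.121 × 0.9464 = 0.57257
  25–29: 5 × 0.131 × 0.9412 = 0.61649
  30–34: 5 × 0.070 × 0.9270 = 0.32445
  35–39: 5 × 0.015 × 0.9203 = 0.06902
  40–44: 5 × 0.002 × 0.9030 = 0.00903
  45–49: 5 × 0.000 × 0.8956 = 0.00000
Sum = 2.01352
NRR = 0.48309 × 2.01352 = 0.97271
An NRR under 1 implies long-run decline under these rates.

0.973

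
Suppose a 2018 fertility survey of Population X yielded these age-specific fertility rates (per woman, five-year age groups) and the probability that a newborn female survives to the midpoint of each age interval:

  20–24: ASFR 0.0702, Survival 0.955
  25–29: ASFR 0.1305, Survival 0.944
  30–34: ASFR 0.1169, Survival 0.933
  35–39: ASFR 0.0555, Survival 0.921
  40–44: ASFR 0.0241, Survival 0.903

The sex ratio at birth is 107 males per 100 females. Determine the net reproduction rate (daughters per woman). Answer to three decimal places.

Proportion female at birth = 100 / (100 + 107) = 0.48309.
Each age group contributes 5 × ASFR × survival:
  20–24: 5 × 0.0702 × 0.955 = 0.33521
  25–29: 5 × 0.1305 × 0.944 = 0.61596
  30–34: 5 × 0.1169 × 0.933 = 0.54534
  35–39: 5 × 0.0555 × 0.921 = 0.25558
  40–44: 5 × 0.0241 × 0.903 = 0.10881
Sum = 1.86090
NRR = 0.48309 × 1.86090 = 0.89898

0.899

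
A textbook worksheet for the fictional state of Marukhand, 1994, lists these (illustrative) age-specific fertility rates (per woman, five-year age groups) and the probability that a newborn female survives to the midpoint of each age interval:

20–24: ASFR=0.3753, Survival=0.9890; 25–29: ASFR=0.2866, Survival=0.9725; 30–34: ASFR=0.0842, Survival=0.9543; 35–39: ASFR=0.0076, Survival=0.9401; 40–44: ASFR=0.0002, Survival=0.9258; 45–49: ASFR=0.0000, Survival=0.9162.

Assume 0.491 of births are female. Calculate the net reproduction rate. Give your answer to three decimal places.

1.811

Proportion female at birth = 0.491.
Survival-weighted fertility by age (5·fₓ·Sₓ):
  20–24: 5 × 0.3753 × 0.9890 = 1.85586
  25–29: 5 × 0.2866 × 0.9725 = 1.39359
  30–34: 5 × 0.0842 × 0.9543 = 0.40176
  35–39: 5 × 0.0076 × 0.9401 = 0.03572
  40–44: 5 × 0.0002 × 0.9258 = 0.00093
  45–49: 5 × 0.0000 × 0.9162 = 0.00000
Sum = 3.68786
NRR = 0.491 × 3.68786 = 1.81074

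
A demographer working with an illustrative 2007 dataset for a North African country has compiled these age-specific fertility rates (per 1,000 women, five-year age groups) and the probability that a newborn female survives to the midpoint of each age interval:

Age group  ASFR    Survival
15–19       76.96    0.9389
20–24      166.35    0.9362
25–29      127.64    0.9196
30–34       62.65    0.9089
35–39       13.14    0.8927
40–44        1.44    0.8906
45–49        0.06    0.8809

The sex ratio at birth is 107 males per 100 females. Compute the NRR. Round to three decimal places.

Proportion female at birth = 100 / (100 + 107) = 0.48309.
Each age group contributes 5 × ASFR × survival:
  15–19: 5 × 76.96/1000 × 0.9389 = 0.36129
  20–24: 5 × 166.35/1000 × 0.9362 = 0.77868
  25–29: 5 × 127.64/1000 × 0.9196 = 0.58689
  30–34: 5 × 62.65/1000 × 0.9089 = 0.28471
  35–39: 5 × 13.14/1000 × 0.8927 = 0.05865
  40–44: 5 × 1.44/1000 × 0.8906 = 0.00641
  45–49: 5 × 0.06/1000 × 0.8809 = 0.00026
Sum = 2.07689
NRR = 0.48309 × 2.07689 = 1.00332

1.003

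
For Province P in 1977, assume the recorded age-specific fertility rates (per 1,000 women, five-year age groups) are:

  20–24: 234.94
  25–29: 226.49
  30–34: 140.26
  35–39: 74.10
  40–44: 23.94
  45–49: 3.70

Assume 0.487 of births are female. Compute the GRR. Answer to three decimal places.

Proportion female at birth = 0.487.
Sum of ASFRs = 234.94 + 226.49 + 140.26 + 74.10 + 23.94 + 3.70 = 703.43
TFR = 5 × 703.43 / 1000 = 3.51715
GRR = 0.487 × 3.51715 = 1.71285

1.713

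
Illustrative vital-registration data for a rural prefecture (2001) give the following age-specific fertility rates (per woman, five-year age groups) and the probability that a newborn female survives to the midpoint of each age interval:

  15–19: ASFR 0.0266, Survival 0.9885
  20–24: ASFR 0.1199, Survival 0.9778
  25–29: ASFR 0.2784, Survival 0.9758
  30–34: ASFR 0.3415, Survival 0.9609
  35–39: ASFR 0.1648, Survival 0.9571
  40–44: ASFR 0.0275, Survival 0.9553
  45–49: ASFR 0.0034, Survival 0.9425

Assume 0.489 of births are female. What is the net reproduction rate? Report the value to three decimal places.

Proportion female at birth = 0.489.
Survival-weighted fertility by age (5·fₓ·Sₓ):
  15–19: 5 × 0.0266 × 0.9885 = 0.13147
  20–24: 5 × 0.1199 × 0.9778 = 0.58619
  25–29: 5 × 0.2784 × 0.9758 = 1.35831
  30–34: 5 × 0.3415 × 0.9609 = 1.64074
  35–39: 5 × 0.1648 × 0.9571 = 0.78865
  40–44: 5 × 0.0275 × 0.9553 = 0.13135
  45–49: 5 × 0.0034 × 0.9425 = 0.01602
Sum = 4.65273
NRR = 0.489 × 4.65273 = 2.27518

2.275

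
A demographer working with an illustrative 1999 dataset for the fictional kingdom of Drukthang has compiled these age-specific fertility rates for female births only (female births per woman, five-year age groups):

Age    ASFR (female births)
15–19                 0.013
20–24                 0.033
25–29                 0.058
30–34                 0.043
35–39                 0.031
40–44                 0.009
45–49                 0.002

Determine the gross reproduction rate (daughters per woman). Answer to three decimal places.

Sum of female ASFRs = 0.013 + 0.033 + 0.058 + 0.043 + 0.031 + 0.009 + 0.002 = 0.189
GRR = 5 × 0.189 = 0.945

0.945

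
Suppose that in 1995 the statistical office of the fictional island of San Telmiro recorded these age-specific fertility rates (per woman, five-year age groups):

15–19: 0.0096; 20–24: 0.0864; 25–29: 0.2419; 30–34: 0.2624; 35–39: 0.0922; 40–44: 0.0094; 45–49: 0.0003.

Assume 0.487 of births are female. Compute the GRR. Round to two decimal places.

1.71

Proportion female at birth = 0.487.
Sum of ASFRs = 0.0096 + 0.0864 + 0.2419 + 0.2624 + 0.0922 + 0.0094 + 0.0003 = 0.7022
TFR = 5 × 0.7022 = 3.511
GRR = 0.487 × 3.511 = 1.70986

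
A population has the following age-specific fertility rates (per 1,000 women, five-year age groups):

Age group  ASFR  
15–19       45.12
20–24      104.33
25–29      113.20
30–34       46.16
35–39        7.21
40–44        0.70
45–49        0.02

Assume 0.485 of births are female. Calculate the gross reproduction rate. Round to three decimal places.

Proportion female at birth = 0.485.
Sum of ASFRs = 45.12 + 104.33 + 113.20 + 46.16 + 7.21 + 0.70 + 0.02 = 316.74
TFR = 5 × 316.74 / 1000 = 1.5837
GRR = 0.485 × 1.5837 = 0.76809

0.768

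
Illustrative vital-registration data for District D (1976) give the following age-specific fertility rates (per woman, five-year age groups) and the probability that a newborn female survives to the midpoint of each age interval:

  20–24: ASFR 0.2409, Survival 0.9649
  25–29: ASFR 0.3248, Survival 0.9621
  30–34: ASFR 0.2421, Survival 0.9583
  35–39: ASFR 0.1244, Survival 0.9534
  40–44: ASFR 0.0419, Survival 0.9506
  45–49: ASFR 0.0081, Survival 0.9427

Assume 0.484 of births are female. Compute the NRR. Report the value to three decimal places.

Proportion female at birth = 0.484.
Each age group contributes 5 × ASFR × survival:
  20–24: 5 × 0.2409 × 0.9649 = 1.16222
  25–29: 5 × 0.3248 × 0.9621 = 1.56245
  30–34: 5 × 0.2421 × 0.9583 = 1.16002
  35–39: 5 × 0.1244 × 0.9534 = 0.59301
  40–44: 5 × 0.0419 × 0.9506 = 0.19915
  45–49: 5 × 0.0081 × 0.9427 = 0.03818
Sum = 4.71503
NRR = 0.484 × 4.71503 = 2.28207

2.282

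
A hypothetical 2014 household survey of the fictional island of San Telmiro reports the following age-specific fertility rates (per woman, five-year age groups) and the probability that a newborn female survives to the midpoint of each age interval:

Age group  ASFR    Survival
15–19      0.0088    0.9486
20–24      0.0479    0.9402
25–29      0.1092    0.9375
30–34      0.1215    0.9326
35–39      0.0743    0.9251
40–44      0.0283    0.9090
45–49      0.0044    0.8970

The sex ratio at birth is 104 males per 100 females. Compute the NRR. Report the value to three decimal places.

Proportion female at birth = 100 / (100 + 104) = 0.49020.
Survival-weighted fertility by age (5·fₓ·Sₓ):
  15–19: 5 × 0.0088 × 0.9486 = 0.04174
  20–24: 5 × 0.0479 × 0.9402 = 0.22518
  25–29: 5 × 0.1092 × 0.9375 = 0.51188
  30–34: 5 × 0.1215 × 0.9326 = 0.56655
  35–39: 5 × 0.0743 × 0.9251 = 0.34367
  40–44: 5 × 0.0283 × 0.9090 = 0.12862
  45–49: 5 × 0.0044 × 0.8970 = 0.01973
Sum = 1.83737
NRR = 0.49020 × 1.83737 = 0.90068
NRR < 1, so the cohort does not fully replace itself.

0.901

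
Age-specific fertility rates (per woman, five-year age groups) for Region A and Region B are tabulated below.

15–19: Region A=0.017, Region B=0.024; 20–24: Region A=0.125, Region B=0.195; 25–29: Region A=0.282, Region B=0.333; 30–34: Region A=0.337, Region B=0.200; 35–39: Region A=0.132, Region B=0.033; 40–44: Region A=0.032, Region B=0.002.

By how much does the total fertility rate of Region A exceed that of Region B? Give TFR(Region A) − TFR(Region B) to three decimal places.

Region A:
  Sum of ASFRs = 0.017 + 0.125 + 0.282 + 0.337 + 0.132 + 0.032 = 0.925
  TFR = 5 × 0.925 = 4.625
Region B:
  Sum of ASFRs = 0.024 + 0.195 + 0.333 + 0.200 + 0.033 + 0.002 = 0.787
  TFR = 5 × 0.787 = 3.935
Difference = 4.625 − 3.935 = 0.69

0.690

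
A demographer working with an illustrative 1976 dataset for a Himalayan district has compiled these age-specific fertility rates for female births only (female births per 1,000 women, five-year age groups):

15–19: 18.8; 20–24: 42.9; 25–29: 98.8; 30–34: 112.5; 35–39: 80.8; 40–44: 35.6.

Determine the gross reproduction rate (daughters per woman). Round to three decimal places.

Sum of female ASFRs = 18.8 + 42.9 + 98.8 + 112.5 + 80.8 + 35.6 = 389.4
GRR = 5 × 389.4 / 1000 = 1.947

1.947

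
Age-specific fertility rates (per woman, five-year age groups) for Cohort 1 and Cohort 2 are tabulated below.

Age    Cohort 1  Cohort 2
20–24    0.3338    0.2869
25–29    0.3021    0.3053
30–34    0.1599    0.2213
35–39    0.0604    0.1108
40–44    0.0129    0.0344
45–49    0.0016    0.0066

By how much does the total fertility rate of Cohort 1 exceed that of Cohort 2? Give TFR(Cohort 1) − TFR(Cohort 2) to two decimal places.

Cohort 1:
  Sum of ASFRs = 0.3338 + 0.3021 + 0.1599 + 0.0604 + 0.0129 + 0.0016 = 0.8707
  TFR = 5 × 0.8707 = 4.3535
Cohort 2:
  Sum of ASFRs = 0.2869 + 0.3053 + 0.2213 + 0.1108 + 0.0344 + 0.0066 = 0.9653
  TFR = 5 × 0.9653 = 4.8265
Difference = 4.3535 − 4.8265 = -0.473

-0.47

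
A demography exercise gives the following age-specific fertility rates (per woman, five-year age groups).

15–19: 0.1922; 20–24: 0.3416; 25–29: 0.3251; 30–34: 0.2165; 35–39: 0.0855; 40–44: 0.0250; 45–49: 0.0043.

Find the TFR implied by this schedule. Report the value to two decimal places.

5.95

Sum of ASFRs = 0.1922 + 0.3416 + 0.3251 + 0.2165 + 0.0855 + 0.0250 + 0.0043 = 1.1902
TFR = 5 × 1.1902 = 5.951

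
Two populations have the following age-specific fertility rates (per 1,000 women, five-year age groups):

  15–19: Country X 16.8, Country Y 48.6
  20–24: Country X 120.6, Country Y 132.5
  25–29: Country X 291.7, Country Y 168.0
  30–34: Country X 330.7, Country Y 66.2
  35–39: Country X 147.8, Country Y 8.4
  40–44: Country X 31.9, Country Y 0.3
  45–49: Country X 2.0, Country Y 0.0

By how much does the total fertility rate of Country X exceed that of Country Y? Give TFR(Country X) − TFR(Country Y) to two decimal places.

Country X:
  Sum of ASFRs = 16.8 + 120.6 + 291.7 + 330.7 + 147.8 + 31.9 + 2.0 = 941.5
  TFR = 5 × 941.5 / 1000 = 4.7075
Country Y:
  Sum of ASFRs = 48.6 + 132.5 + 168.0 + 66.2 + 8.4 + 0.3 + 0.0 = 424.0
  TFR = 5 × 424.0 / 1000 = 2.12
Difference = 4.7075 − 2.12 = 2.5875

2.59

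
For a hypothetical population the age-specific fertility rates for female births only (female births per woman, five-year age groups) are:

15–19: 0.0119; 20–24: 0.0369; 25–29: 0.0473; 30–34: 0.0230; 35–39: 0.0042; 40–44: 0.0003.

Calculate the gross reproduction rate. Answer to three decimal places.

Sum of female ASFRs = 0.0119 + 0.0369 + 0.0473 + 0.0230 + 0.0042 + 0.0003 = 0.1236
GRR = 5 × 0.1236 = 0.618

0.618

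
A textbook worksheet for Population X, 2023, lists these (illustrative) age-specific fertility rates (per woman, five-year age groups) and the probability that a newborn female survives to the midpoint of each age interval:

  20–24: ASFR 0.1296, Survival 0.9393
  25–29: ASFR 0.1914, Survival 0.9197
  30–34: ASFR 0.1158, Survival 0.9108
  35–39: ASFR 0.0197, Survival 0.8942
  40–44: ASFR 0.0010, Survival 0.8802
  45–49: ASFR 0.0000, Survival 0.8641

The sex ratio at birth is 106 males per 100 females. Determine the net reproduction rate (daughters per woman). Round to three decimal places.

1.024

Proportion female at birth = 100 / (100 + 106) = 0.48544.
Survival-weighted fertility by age (5·fₓ·Sₓ):
  20–24: 5 × 0.1296 × 0.9393 = 0.60867
  25–29: 5 × 0.1914 × 0.9197 = 0.88015
  30–34: 5 × 0.1158 × 0.9108 = 0.52735
  35–39: 5 × 0.0197 × 0.8942 = 0.08808
  40–44: 5 × 0.0010 × 0.8802 = 0.00440
  45–49: 5 × 0.0000 × 0.8641 = 0.00000
Sum = 2.10865
NRR = 0.48544 × 2.10865 = 1.02362
With NRR above 1 the population is above replacement fertility.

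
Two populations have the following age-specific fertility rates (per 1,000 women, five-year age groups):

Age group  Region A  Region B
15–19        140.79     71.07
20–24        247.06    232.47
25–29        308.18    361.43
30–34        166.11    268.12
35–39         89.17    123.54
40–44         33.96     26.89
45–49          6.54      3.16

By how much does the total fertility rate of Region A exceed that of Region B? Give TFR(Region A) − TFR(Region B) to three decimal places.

Region A:
  Sum of ASFRs = 140.79 + 247.06 + 308.18 + 166.11 + 89.17 + 33.96 + 6.54 = 991.81
  TFR = 5 × 991.81 / 1000 = 4.95905
Region B:
  Sum of ASFRs = 71.07 + 232.47 + 361.43 + 268.12 + 123.54 + 26.89 + 3.16 = 1086.68
  TFR = 5 × 1086.68 / 1000 = 5.4334
Difference = 4.95905 − 5.4334 = -0.47435

-0.474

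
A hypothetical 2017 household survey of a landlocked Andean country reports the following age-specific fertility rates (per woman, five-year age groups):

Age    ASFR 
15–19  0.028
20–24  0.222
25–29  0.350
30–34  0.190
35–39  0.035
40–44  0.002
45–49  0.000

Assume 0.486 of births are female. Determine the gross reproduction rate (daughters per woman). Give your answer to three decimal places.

2.010

Proportion female at birth = 0.486.
Sum of ASFRs = 0.028 + 0.222 + 0.350 + 0.190 + 0.035 + 0.002 + 0.000 = 0.827
TFR = 5 × 0.827 = 4.135
GRR = 0.486 × 4.135 = 2.00961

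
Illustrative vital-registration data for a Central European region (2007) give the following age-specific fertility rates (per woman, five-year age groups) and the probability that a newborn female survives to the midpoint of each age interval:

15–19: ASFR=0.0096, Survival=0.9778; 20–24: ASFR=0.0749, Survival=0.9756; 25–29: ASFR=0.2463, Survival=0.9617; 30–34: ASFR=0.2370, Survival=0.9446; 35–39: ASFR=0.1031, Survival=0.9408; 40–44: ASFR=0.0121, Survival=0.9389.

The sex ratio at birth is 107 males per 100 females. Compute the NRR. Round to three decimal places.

1.574

Proportion female at birth = 100 / (100 + 107) = 0.48309.
Weighting each age-specific rate by interval width and survival:
  15–19: 5 × 0.0096 × 0.9778 = 0.04693
  20–24: 5 × 0.0749 × 0.9756 = 0.36536
  25–29: 5 × 0.2463 × 0.9617 = 1.18433
  30–34: 5 × 0.2370 × 0.9446 = 1.11935
  35–39: 5 × 0.1031 × 0.9408 = 0.48498
  40–44: 5 × 0.0121 × 0.9389 = 0.05680
Sum = 3.25775
NRR = 0.48309 × 3.25775 = 1.57379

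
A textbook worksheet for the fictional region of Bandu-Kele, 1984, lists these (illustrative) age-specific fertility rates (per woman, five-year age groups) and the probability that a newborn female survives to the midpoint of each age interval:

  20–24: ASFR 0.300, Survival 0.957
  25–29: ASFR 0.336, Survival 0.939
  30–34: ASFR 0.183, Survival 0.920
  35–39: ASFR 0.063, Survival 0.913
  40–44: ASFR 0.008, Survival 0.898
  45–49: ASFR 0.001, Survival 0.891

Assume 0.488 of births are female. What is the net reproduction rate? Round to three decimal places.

2.041

Proportion female at birth = 0.488.
Weighting each age-specific rate by interval width and survival:
  20–24: 5 × 0.300 × 0.957 = 1.43550
  25–29: 5 × 0.336 × 0.939 = 1.57752
  30–34: 5 × 0.183 × 0.920 = 0.84180
  35–39: 5 × 0.063 × 0.913 = 0.28760
  40–44: 5 × 0.008 × 0.898 = 0.03592
  45–49: 5 × 0.001 × 0.891 = 0.00446
Sum = 4.18280
NRR = 0.488 × 4.18280 = 2.04121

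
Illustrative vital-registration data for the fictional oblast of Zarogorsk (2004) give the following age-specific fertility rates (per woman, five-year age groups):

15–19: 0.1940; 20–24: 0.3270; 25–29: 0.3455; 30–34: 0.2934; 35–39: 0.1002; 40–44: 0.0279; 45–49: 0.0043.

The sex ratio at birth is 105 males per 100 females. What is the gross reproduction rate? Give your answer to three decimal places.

3.152

Proportion female at birth = 100 / (100 + 105) = 0.48780.
Sum of ASFRs = 0.1940 + 0.3270 + 0.3455 + 0.2934 + 0.1002 + 0.0279 + 0.0043 = 1.2923
TFR = 5 × 1.2923 = 6.4615
GRR = 0.48780 × 6.4615 = 3.15192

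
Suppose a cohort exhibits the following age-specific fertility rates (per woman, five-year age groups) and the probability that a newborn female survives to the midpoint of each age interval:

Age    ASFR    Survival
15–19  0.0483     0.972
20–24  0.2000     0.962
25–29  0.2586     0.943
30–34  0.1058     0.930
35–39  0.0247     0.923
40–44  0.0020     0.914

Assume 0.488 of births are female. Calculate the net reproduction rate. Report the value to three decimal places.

1.479

Proportion female at birth = 0.488.
Per-age-group product (5 × ASFR × survival probability):
  15–19: 5 × 0.0483 × 0.972 = 0.23474
  20–24: 5 × 0.2000 × 0.962 = 0.96200
  25–29: 5 × 0.2586 × 0.943 = 1.21930
  30–34: 5 × 0.1058 × 0.930 = 0.49197
  35–39: 5 × 0.0247 × 0.923 = 0.11399
  40–44: 5 × 0.0020 × 0.914 = 0.00914
Sum = 3.03114
NRR = 0.488 × 3.03114 = 1.47920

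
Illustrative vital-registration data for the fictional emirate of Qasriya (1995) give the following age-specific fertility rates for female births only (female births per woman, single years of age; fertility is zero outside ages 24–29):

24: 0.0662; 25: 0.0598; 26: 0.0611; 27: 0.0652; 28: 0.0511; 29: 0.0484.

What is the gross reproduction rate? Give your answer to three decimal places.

Sum of female ASFRs = 0.0662 + 0.0598 + 0.0611 + 0.0652 + 0.0511 + 0.0484 = 0.3518
GRR = 0.3518

0.352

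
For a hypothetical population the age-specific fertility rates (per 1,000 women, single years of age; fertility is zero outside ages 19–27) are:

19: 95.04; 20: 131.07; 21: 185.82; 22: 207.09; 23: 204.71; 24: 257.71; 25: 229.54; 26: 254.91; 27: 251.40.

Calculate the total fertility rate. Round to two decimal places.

Sum of ASFRs = 95.04 + 131.07 + 185.82 + 207.09 + 204.71 + 257.71 + 229.54 + 254.91 + 251.40 = 1817.29
TFR = 1817.29 / 1000 = 1.81729

1.82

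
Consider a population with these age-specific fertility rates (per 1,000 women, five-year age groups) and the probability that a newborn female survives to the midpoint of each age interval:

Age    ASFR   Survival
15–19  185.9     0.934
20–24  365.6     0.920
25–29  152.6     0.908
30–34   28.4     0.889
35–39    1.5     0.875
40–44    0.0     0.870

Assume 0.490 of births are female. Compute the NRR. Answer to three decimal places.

1.654

Proportion female at birth = 0.490.
Weighting each age-specific rate by interval width and survival:
  15–19: 5 × 185.9/1000 × 0.934 = 0.86815
  20–24: 5 × 365.6/1000 × 0.920 = 1.68176
  25–29: 5 × 152.6/1000 × 0.908 = 0.69280
  30–34: 5 × 28.4/1000 × 0.889 = 0.12624
  35–39: 5 × 1.5/1000 × 0.875 = 0.00656
  40–44: 5 × 0.0/1000 × 0.870 = 0.00000
Sum = 3.37551
NRR = 0.490 × 3.37551 = 1.65400
With NRR above 1 the population is above replacement fertility.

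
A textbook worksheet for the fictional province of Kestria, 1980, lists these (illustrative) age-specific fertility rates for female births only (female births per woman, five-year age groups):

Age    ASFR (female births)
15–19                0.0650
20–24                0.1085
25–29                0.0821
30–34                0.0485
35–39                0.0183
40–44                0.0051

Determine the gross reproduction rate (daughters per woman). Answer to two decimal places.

1.64

Sum of female ASFRs = 0.0650 + 0.1085 + 0.0821 + 0.0485 + 0.0183 + 0.0051 = 0.3275
GRR = 5 × 0.3275 = 1.6375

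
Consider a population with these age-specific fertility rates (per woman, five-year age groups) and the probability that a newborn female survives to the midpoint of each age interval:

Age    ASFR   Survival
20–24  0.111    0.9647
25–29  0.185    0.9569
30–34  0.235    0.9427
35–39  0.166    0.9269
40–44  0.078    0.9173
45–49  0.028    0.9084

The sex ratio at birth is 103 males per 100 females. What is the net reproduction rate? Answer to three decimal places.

1.863

Proportion female at birth = 100 / (100 + 103) = 0.49261.
Weighting each age-specific rate by interval width and survival:
  20–24: 5 × 0.111 × 0.9647 = 0.53541
  25–29: 5 × 0.185 × 0.9569 = 0.88513
  30–34: 5 × 0.235 × 0.9427 = 1.10767
  35–39: 5 × 0.166 × 0.9269 = 0.76933
  40–44: 5 × 0.078 × 0.9173 = 0.35775
  45–49: 5 × 0.028 × 0.9084 = 0.12718
Sum = 3.78247
NRR = 0.49261 × 3.78247 = 1.86328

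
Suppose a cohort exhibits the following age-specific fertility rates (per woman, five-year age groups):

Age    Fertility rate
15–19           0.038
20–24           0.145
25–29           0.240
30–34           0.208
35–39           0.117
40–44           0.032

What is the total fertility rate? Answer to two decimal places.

3.90

Sum of ASFRs = 0.038 + 0.145 + 0.240 + 0.208 + 0.117 + 0.032 = 0.780
TFR = 5 × 0.780 = 3.9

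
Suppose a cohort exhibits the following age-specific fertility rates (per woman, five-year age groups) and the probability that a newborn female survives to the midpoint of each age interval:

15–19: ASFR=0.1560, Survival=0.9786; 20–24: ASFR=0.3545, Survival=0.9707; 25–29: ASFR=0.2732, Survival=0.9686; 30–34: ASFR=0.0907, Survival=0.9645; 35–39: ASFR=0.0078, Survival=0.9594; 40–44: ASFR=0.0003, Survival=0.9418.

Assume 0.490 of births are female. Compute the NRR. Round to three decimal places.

2.099

Proportion female at birth = 0.490.
Each age group contributes 5 × ASFR × survival:
  15–19: 5 × 0.1560 × 0.9786 = 0.76331
  20–24: 5 × 0.3545 × 0.9707 = 1.72057
  25–29: 5 × 0.2732 × 0.9686 = 1.32311
  30–34: 5 × 0.0907 × 0.9645 = 0.43740
  35–39: 5 × 0.0078 × 0.9594 = 0.03742
  40–44: 5 × 0.0003 × 0.9418 = 0.00141
Sum = 4.28322
NRR = 0.490 × 4.28322 = 2.09878
An NRR exceeding 1 indicates intrinsic growth under these rates.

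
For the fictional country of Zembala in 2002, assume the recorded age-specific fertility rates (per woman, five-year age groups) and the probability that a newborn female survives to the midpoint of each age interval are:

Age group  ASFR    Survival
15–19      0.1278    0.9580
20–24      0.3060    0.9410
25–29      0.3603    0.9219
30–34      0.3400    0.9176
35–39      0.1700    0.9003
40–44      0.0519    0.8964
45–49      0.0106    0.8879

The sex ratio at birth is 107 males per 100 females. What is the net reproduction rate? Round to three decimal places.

3.052

Proportion female at birth = 100 / (100 + 107) = 0.48309.
Per-age-group product (5 × ASFR × survival probability):
  15–19: 5 × 0.1278 × 0.9580 = 0.61216
  20–24: 5 × 0.3060 × 0.9410 = 1.43973
  25–29: 5 × 0.3603 × 0.9219 = 1.66080
  30–34: 5 × 0.3400 × 0.9176 = 1.55992
  35–39: 5 × 0.1700 × 0.9003 = 0.76526
  40–44: 5 × 0.0519 × 0.8964 = 0.23262
  45–49: 5 × 0.0106 × 0.8879 = 0.04706
Sum = 6.31755
NRR = 0.48309 × 6.31755 = 3.05195
NRR > 1, so each generation more than replaces itself.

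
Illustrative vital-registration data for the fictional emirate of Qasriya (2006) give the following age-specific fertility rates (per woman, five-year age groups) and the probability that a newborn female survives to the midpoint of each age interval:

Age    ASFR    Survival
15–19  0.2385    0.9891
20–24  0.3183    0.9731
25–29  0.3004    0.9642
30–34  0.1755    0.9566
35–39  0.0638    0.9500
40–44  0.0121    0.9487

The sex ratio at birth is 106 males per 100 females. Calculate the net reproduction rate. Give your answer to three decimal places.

2.610

Proportion female at birth = 100 / (100 + 106) = 0.48544.
Each age group contributes 5 × ASFR × survival:
  15–19: 5 × 0.2385 × 0.9891 = 1.17950
  20–24: 5 × 0.3183 × 0.9731 = 1.54869
  25–29: 5 × 0.3004 × 0.9642 = 1.44823
  30–34: 5 × 0.1755 × 0.9566 = 0.83942
  35–39: 5 × 0.0638 × 0.9500 = 0.30305
  40–44: 5 × 0.0121 × 0.9487 = 0.05740
Sum = 5.37629
NRR = 0.48544 × 5.37629 = 2.60987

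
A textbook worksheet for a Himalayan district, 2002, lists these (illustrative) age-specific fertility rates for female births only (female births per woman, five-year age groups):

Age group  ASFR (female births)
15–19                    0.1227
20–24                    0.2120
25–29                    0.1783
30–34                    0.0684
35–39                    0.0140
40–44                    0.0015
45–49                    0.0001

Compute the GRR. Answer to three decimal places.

2.985

Sum of female ASFRs = 0.1227 + 0.2120 + 0.1783 + 0.0684 + 0.0140 + 0.0015 + 0.0001 = 0.5970
GRR = 5 × 0.5970 = 2.985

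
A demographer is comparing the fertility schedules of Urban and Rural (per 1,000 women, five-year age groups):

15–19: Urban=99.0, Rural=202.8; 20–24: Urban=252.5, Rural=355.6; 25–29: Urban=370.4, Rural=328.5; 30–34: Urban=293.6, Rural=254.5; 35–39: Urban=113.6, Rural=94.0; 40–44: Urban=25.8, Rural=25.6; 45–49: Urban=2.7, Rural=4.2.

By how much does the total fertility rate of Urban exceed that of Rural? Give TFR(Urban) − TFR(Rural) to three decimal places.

-0.538

Urban:
  Sum of ASFRs = 99.0 + 252.5 + 370.4 + 293.6 + 113.6 + 25.8 + 2.7 = 1157.6
  TFR = 5 × 1157.6 / 1000 = 5.788
Rural:
  Sum of ASFRs = 202.8 + 355.6 + 328.5 + 254.5 + 94.0 + 25.6 + 4.2 = 1265.2
  TFR = 5 × 1265.2 / 1000 = 6.326
Difference = 5.788 − 6.326 = -0.538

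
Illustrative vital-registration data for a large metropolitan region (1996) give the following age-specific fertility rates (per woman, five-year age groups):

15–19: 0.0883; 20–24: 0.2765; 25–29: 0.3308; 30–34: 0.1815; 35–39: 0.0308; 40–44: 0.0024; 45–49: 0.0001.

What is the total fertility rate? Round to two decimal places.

4.55

Sum of ASFRs = 0.0883 + 0.2765 + 0.3308 + 0.1815 + 0.0308 + 0.0024 + 0.0001 = 0.9104
TFR = 5 × 0.9104 = 4.552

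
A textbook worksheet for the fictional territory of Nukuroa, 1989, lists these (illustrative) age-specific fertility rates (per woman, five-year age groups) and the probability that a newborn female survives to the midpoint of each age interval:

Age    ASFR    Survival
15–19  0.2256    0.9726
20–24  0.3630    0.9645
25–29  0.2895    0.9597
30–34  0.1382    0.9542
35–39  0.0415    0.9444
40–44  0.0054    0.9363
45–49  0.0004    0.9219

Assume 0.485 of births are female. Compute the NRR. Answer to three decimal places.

2.483

Proportion female at birth = 0.485.
Each age group contributes 5 × ASFR × survival:
  15–19: 5 × 0.2256 × 0.9726 = 1.09709
  20–24: 5 × 0.3630 × 0.9645 = 1.75057
  25–29: 5 × 0.2895 × 0.9597 = 1.38917
  30–34: 5 × 0.1382 × 0.9542 = 0.65935
  35–39: 5 × 0.0415 × 0.9444 = 0.19596
  40–44: 5 × 0.0054 × 0.9363 = 0.02528
  45–49: 5 × 0.0004 × 0.9219 = 0.00184
Sum = 5.11926
NRR = 0.485 × 5.11926 = 2.48284
NRR > 1, so each generation more than replaces itself.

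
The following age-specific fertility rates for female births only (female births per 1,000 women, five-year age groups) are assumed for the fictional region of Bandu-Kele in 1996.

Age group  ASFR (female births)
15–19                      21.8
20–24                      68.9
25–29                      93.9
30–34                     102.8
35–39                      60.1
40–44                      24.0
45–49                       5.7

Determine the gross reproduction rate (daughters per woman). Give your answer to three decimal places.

Sum of female ASFRs = 21.8 + 68.9 + 93.9 + 102.8 + 60.1 + 24.0 + 5.7 = 377.2
GRR = 5 × 377.2 / 1000 = 1.886

1.886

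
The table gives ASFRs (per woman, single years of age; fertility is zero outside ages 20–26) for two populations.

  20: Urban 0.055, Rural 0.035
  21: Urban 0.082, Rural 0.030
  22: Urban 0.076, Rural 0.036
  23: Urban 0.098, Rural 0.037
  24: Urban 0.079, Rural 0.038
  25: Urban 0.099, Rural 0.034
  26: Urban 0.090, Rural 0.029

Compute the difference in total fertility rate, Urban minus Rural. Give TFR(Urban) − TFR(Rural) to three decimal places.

0.340

Urban:
  Sum of ASFRs = 0.055 + 0.082 + 0.076 + 0.098 + 0.079 + 0.099 + 0.090 = 0.579
  TFR = 0.579
Rural:
  Sum of ASFRs = 0.035 + 0.030 + 0.036 + 0.037 + 0.038 + 0.034 + 0.029 = 0.239
  TFR = 0.239
Difference = 0.579 − 0.239 = 0.34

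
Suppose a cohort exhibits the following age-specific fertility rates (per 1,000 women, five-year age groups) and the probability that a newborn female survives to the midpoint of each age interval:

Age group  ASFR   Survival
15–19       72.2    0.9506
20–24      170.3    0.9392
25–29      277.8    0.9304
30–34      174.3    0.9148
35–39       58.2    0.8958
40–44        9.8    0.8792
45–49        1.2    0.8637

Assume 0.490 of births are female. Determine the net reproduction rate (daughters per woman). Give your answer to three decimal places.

Proportion female at birth = 0.490.
Survival-weighted fertility by age (5·fₓ·Sₓ):
  15–19: 5 × 72.2/1000 × 0.9506 = 0.34317
  20–24: 5 × 170.3/1000 × 0.9392 = 0.79973
  25–29: 5 × 277.8/1000 × 0.9304 = 1.29233
  30–34: 5 × 174.3/1000 × 0.9148 = 0.79725
  35–39: 5 × 58.2/1000 × 0.8958 = 0.26068
  40–44: 5 × 9.8/1000 × 0.8792 = 0.04308
  45–49: 5 × 1.2/1000 × 0.8637 = 0.00518
Sum = 3.54142
NRR = 0.490 × 3.54142 = 1.73530

1.735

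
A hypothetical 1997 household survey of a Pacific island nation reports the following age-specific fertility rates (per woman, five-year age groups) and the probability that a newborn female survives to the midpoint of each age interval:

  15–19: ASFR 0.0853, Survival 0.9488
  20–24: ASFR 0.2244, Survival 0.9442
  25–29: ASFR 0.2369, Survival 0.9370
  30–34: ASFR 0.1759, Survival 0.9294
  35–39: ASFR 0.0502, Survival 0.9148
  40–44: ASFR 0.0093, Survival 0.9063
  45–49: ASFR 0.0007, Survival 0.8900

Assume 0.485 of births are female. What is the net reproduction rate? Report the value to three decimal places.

Proportion female at birth = 0.485.
Each age group contributes 5 × ASFR × survival:
  15–19: 5 × 0.0853 × 0.9488 = 0.40466
  20–24: 5 × 0.2244 × 0.9442 = 1.05939
  25–29: 5 × 0.2369 × 0.9370 = 1.10988
  30–34: 5 × 0.1759 × 0.9294 = 0.81741
  35–39: 5 × 0.0502 × 0.9148 = 0.22961
  40–44: 5 × 0.0093 × 0.9063 = 0.04214
  45–49: 5 × 0.0007 × 0.8900 = 0.00312
Sum = 3.66621
NRR = 0.485 × 3.66621 = 1.77811
An NRR exceeding 1 indicates intrinsic growth under these rates.

1.778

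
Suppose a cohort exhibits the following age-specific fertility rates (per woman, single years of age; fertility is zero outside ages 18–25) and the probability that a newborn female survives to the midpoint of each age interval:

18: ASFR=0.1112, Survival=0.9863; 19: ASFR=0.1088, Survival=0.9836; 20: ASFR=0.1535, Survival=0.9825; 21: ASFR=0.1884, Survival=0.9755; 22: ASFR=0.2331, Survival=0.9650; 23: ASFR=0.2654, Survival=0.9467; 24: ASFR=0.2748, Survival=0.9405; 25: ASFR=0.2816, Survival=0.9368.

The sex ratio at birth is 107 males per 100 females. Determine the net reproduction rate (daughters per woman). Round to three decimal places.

0.749

Proportion female at birth = 100 / (100 + 107) = 0.48309.
Survival-weighted fertility by age (1·fₓ·Sₓ):
  18: 1 × 0.1112 × 0.9863 = 0.10968
  19: 1 × 0.1088 × 0.9836 = 0.10702
  20: 1 × 0.1535 × 0.9825 = 0.15081
  21: 1 × 0.1884 × 0.9755 = 0.18378
  22: 1 × 0.2331 × 0.9650 = 0.22494
  23: 1 × 0.2654 × 0.9467 = 0.25125
  24: 1 × 0.2748 × 0.9405 = 0.25845
  25: 1 × 0.2816 × 0.9368 = 0.26380
Sum = 1.54973
NRR = 0.48309 × 1.54973 = 0.74866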